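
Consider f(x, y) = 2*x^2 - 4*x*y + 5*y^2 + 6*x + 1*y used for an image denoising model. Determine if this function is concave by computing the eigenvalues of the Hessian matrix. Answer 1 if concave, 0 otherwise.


The Hessian of f(x,y) = 2*x^2 - 4*x*y + 5*y^2 + 6*x + 1*y is:
H = [[4, -4], [-4, 10]]
Trace = 4 + 10 = 14
Determinant = 4*10 - (-4)^2 = 24
Discriminant = (14)^2 - 4*24 = 100.0
Eigenvalues: lambda_1 = 2.0, lambda_2 = 12.0
The function is not concave.

0


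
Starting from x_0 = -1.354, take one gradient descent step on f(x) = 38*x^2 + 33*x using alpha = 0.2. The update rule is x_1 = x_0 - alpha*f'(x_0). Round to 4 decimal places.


We compute the gradient at x_0 and apply the update.
f'(x) = 76*x + 33
f'(-1.354) = 76*-1.354 + 33 = -69.904
x_1 = -1.354 - 0.2*-69.904 = 12.6268


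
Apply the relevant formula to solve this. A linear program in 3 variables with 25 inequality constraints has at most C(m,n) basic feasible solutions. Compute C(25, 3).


Each vertex corresponds to some choice of n active constraints out of m, so the number of vertices is at most C(m, n) = m! / (n!(m-n)!).
m = 25, n = 3
Numerator: 25 * 24 * 23
Denominator: 3! = 6
C(25, 3) = 2300


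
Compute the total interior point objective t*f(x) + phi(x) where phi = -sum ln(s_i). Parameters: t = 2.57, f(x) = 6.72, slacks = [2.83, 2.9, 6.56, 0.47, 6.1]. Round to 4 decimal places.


Step 1: Compute log-barrier.
ln values: [1.0403, 1.0647, 1.881, -0.755, 1.8083]
phi = -(1.0403 + 1.0647 + 1.881 - 0.755 + 1.8083) = -5.0392
Step 2: Compute augmented objective.
t*f(x) = 2.57*6.72 = 17.2704
Total = 17.2704 - 5.0392 = 12.2312


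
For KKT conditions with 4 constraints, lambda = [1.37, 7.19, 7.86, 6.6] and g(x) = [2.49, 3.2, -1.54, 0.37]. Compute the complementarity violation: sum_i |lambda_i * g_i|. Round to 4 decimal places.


KKT complementary slackness check:
lambda_1 * g_1 = 1.37 * 2.49 = 3.4113
lambda_2 * g_2 = 7.19 * 3.2 = 23.008
lambda_3 * g_3 = 7.86 * -1.54 = -12.1044
lambda_4 * g_4 = 6.6 * 0.37 = 2.442
Total violation = 3.4113 + 23.008 + 12.1044 + 2.442 = 40.9657


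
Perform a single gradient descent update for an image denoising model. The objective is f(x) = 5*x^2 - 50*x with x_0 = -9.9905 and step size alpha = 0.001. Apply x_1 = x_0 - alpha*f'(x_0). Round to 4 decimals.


We compute the gradient at x_0 and apply the update.
f'(x) = 10*x - 50
f'(-9.9905) = 10*-9.9905 - 50 = -149.905
x_1 = -9.9905 - 0.001*-149.905 = -9.8406


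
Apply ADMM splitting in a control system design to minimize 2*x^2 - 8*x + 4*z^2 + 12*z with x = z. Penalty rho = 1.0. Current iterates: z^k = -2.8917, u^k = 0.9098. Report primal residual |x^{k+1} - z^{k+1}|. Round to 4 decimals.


ADMM iteration with rho = 1.0, z^k = -2.8917, u^k = 0.9098
Step 1: x-update.
Minimize 2*x^2 - 8*x + (1.0/2)*(x + 2.8917 + 0.9098)^2
FOC: (2*2 + 1.0)*x = 8 + 1.0*(-2.8917 - 0.9098)
x^{k+1} = 0.8397
Step 2: z-update.
Minimize 4*z^2 + 12*z + (1.0/2)*(0.8397 - z + 0.9098)^2
FOC: (2*4 + 1.0)*z = -12 + 1.0*(0.8397 + 0.9098)
z^{k+1} = -1.1389
Step 3: u-update.
u^{k+1} = 0.9098 + 0.8397 + 1.1389 = 2.8884
Step 4: Primal residual = |0.8397 + 1.1389| = 1.9786


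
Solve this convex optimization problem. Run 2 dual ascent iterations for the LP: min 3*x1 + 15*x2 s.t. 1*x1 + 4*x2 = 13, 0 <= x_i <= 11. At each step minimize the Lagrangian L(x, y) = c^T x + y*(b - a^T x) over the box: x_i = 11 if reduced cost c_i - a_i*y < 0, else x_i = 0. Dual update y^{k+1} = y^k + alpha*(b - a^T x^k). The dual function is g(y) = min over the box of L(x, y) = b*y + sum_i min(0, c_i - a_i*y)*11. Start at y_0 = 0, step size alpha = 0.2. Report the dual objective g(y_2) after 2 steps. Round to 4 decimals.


Dual ascent for LP: min 3*x1 + 15*x2, 1*x1 + 4*x2 = 13, 0 <= x_i <= 11
Step 1: y^k = 0.0, reduced costs: (3.0, 15.0)
  x^k = (0.0, 0.0), subgradient = b - a^T x = 13.0
  y^{k+1} = 0.0 + 0.2*13.0 = 2.6
Step 2: y^k = 2.6, reduced costs: (0.4, 4.6)
  x^k = (0.0, 0.0), subgradient = b - a^T x = 13.0
  y^{k+1} = 2.6 + 0.2*13.0 = 5.2
Dual objective at y_2 = 5.2: reduced costs (-2.2, -5.8), box minimizer x = (11.0, 11.0)
g(y_2) = b*y + (c1 - a1*y)*x1 + (c2 - a2*y)*x2 = 13*5.2 + (-2.2)*11.0 + (-5.8)*11.0 = 67.6 - 24.2 - 63.8 = -20.4


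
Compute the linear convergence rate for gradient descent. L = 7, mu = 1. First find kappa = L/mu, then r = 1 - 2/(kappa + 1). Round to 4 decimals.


Step 1: Compute the condition number.
kappa = L/mu = 7/1 = 7.0
Step 2: Compute the convergence rate.
r = 1 - 2/(kappa + 1) = 1 - 2*mu/(L + mu) = (L - mu)/(L + mu) = 6/8 = 0.75


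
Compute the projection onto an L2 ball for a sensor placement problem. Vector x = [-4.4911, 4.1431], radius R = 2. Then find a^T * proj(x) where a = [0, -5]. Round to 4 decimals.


Step 1: Compute ||x|| (intermediates to 6 decimals).
||x|| = sqrt((-4.4911)^2 + 4.1431^2) = 6.110258
Step 2: Project.
Since ||x|| > R, scale = R/||x|| = 2/6.110258 = 0.327318, proj(x) = scale * x
proj(x) = [-1.470018, 1.356111]
Step 3: Dot product.
a^T * proj(x) = 0*(-1.470018) - 5*1.356111 = -6.7806


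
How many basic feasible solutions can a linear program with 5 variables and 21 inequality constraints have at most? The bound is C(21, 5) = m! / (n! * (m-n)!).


Each vertex corresponds to some choice of n active constraints out of m, so the number of vertices is at most C(m, n) = m! / (n!(m-n)!).
m = 21, n = 5
Numerator: 21 * 20 * 19 * 18 * 17
Denominator: 5! = 120
C(21, 5) = 20349


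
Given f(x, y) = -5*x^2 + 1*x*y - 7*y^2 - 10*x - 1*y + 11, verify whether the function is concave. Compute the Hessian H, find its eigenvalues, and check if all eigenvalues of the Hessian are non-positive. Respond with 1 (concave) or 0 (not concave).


The Hessian of f(x,y) = -5*x^2 + 1*x*y - 7*y^2 - 10*x - 1*y + 11 is:
H = [[-10, 1], [1, -14]]
Trace = -10 - 14 = -24
Determinant = -10*-14 - (1)^2 = 139
Discriminant = (-24)^2 - 4*139 = 20.0
Eigenvalues: lambda_1 = -14.2361, lambda_2 = -9.7639
The function is concave.

1


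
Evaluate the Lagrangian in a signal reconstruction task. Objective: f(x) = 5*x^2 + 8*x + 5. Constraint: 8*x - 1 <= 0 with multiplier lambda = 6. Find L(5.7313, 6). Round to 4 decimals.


Step 1: Evaluate f(x).
f(5.7313) = 5*5.7313^2 + 8*5.7313 + 5 = 215.0894
Step 2: Evaluate g(x).
g(5.7313) = 8*5.7313 - 1 = 44.8504
Step 3: Compute Lagrangian.
L = 215.0894 + 6*44.8504 = 484.1918


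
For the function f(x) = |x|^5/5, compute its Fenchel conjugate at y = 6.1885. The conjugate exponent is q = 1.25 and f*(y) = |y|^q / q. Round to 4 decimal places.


The conjugate exponent q satisfies 1/p + 1/q = 1.
p = 5, so q = 5/(5 - 1) = 1.25
|y|^q = 6.1885^1.25 = 9.7607
f*(6.1885) = 9.7607 / 1.25 = 7.8086


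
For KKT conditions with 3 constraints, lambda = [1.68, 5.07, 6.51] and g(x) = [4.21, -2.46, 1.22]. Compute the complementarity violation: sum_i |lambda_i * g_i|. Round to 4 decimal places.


KKT complementary slackness check:
lambda_1 * g_1 = 1.68 * 4.21 = 7.0728
lambda_2 * g_2 = 5.07 * -2.46 = -12.4722
lambda_3 * g_3 = 6.51 * 1.22 = 7.9422
Total violation = 7.0728 + 12.4722 + 7.9422 = 27.4872


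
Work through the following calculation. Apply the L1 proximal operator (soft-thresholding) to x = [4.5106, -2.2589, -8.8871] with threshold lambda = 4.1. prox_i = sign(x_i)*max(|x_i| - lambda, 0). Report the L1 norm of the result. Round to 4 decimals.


Soft-thresholding with lambda = 4.1:
prox(4.5106) = sign(4.5106)*max(|4.5106| - 4.1, 0) = 0.4106
prox(-2.2589) = sign(-2.2589)*max(|-2.2589| - 4.1, 0) = 0.0
prox(-8.8871) = sign(-8.8871)*max(|-8.8871| - 4.1, 0) = -4.7871
prox(x) = [0.4106, 0.0, -4.7871]
||prox(x)||_1 = 0.4106 + 0.0 + 4.7871 = 5.1977


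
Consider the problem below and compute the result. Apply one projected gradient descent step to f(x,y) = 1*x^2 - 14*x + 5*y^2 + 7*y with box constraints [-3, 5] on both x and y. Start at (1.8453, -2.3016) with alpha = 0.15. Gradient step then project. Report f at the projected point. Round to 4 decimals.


Step 1: Compute gradient at (1.8453, -2.3016).
grad_x = 2*1*1.8453 - 14 = -10.3094
grad_y = 2*5*-2.3016 + 7 = -16.016
Step 2: Gradient step.
x_raw = 1.8453 - 0.15*-10.3094 = 3.3917
y_raw = -2.3016 - 0.15*-16.016 = 0.1008
Step 3: Project onto [-3, 5].
x_proj = clip(3.3917) = 3.3917
y_proj = clip(0.1008) = 0.1008
Step 4: Evaluate f.
f(3.3917, 0.1008) = -35.2238


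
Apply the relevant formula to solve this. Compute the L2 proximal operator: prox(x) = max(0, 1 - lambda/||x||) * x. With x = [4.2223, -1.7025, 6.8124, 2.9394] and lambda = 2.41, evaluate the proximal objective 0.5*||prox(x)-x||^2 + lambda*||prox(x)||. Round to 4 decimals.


Step 1: Compute ||x||.
||x|| = 8.7049
Step 2: Compute scaling factor.
scale = max(0, 1 - 2.41/8.7049) = 0.7231
Step 3: prox(x) = [3.0533, -1.2312, 4.9263, 2.1256]
||prox(x)|| = 6.2949
Step 4: Proximal objective.
0.5*||prox-x||^2 = 2.9041
lambda*||prox|| = 15.1707
Total = 18.0747


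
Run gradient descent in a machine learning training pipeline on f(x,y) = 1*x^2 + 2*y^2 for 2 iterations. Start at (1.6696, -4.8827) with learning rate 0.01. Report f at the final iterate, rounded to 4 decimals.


Gradient descent on f(x,y) = 1*x^2 + 2*y^2.
Starting point: (1.6696, -4.8827), alpha = 0.01
Step 1: grad_x = 2*1*1.6696 = 3.3392, grad_y = 2*2*-4.8827 = -19.5308
  x_1 = 1.6696 - 0.01*3.3392 = 1.6362
  y_1 = -4.8827 - 0.01*-19.5308 = -4.6874
Step 2: grad_x = 2*1*1.6362 = 3.2724, grad_y = 2*2*-4.6874 = -18.7496
  x_2 = 1.6362 - 0.01*3.2724 = 1.6035
  y_2 = -4.6874 - 0.01*-18.7496 = -4.4999
f(1.6035, -4.4999) = 1*1.6035^2 + 2*(-4.4999)^2 = 43.0693


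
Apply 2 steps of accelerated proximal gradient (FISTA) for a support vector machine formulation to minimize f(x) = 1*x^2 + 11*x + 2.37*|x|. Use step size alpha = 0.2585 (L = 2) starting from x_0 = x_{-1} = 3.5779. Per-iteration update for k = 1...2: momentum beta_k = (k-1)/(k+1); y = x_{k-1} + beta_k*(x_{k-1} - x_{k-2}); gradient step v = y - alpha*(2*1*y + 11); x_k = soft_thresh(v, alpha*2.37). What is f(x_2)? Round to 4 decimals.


FISTA on f(x) = 1*x^2 + 11*x + 2.37*|x|
L = 2, alpha = 0.2585
Iteration 1: beta = 0.0, y = 3.5779 + 0.0*(3.5779 - 3.5779) = 3.5779
  grad(y) = 18.1558, v = y - alpha*grad = -1.1154
  prox(v) = soft_thresh(-1.1154, 0.6126) = -0.5027
Iteration 2: beta = 0.3333, y = -0.5027 + 0.3333*(-0.5027 - 3.5779) = -1.8629
  grad(y) = 7.2741, v = y - alpha*grad = -3.7433
  prox(v) = soft_thresh(-3.7433, 0.6126) = -3.1307
f(x_2) = 1*(-3.1307)^2 + 11*(-3.1307) + 2.37*|-3.1307| = -17.2166


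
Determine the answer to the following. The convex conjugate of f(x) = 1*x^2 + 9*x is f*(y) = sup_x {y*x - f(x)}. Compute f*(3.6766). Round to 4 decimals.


f*(y) = sup_x {y*x - a*x^2 - b*x} = sup_x {(y-b)*x - a*x^2}
FOC: (y - b) - 2a*x = 0 => x* = (y - b)/(2a)
x* = (3.6766 - 9)/(2*1) = -2.6617
f*(3.6766) = (y-b)^2/(4a) = (3.6766 - 9)^2/(4*1)
= 28.3386/4 = 7.0846


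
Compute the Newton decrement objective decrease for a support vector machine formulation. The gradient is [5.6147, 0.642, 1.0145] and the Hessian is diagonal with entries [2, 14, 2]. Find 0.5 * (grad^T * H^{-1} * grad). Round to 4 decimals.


Step 1: H is diagonal, so H^(-1) * g = [2.8074, 0.0459, 0.5073].
Step 2: g^T H^(-1) g = sum_i g_i^2 / H_ii
  = (5.6147)^2/2 + (0.642)^2/14 + (1.0145)^2/2
  = 15.7624 + 0.0294 + 0.5146 = 16.3065
Step 3: Objective decrease = 0.5 * g^T H^(-1) g = 8.1532


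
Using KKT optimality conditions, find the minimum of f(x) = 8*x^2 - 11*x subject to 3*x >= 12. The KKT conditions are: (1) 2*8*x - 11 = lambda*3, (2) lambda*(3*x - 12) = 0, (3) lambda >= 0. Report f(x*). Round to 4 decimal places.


Step 1: Try lambda = 0 (constraint inactive).
x_unc = 11/(2*8) = 0.6875
Check: 3*0.6875 = 2.0625 < 12 -- violated!
Step 2: Constraint must be active: 3*x = 12
x* = 12/3 = 4.0
lambda = (2*8*4.0 - 11)/3 = 17.6667
Step 3: Compute optimal value.
f(x*) = 8*4.0^2 - 11*4.0 = 84.0


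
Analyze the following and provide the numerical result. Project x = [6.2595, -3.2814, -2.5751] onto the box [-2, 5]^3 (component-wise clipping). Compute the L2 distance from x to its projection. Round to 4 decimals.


Project each component onto [-2, 5].
clip(6.2595) = 5.0, clip(-3.2814) = -2.0, clip(-2.5751) = -2.0
Projection = [5.0, -2.0, -2.0]
Squared diffs: [1.5863, 1.642, 0.3307]
Distance = sqrt(3.559) = 1.8865


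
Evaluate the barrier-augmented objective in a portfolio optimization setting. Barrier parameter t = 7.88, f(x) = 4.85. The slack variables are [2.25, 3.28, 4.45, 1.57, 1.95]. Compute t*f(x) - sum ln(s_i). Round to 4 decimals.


Step 1: Compute log-barrier.
ln values: [0.8109, 1.1878, 1.4929, 0.4511, 0.6678]
phi = -(0.8109 + 1.1878 + 1.4929 + 0.4511 + 0.6678) = -4.6106
Step 2: Compute augmented objective.
t*f(x) = 7.88*4.85 = 38.218
Total = 38.218 - 4.6106 = 33.6074


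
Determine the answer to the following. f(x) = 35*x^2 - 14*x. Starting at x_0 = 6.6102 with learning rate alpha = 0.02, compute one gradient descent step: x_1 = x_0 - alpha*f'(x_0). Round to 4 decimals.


We compute the gradient at x_0 and apply the update.
f'(x) = 70*x - 14
f'(6.6102) = 70*6.6102 - 14 = 448.714
x_1 = 6.6102 - 0.02*448.714 = -2.3641


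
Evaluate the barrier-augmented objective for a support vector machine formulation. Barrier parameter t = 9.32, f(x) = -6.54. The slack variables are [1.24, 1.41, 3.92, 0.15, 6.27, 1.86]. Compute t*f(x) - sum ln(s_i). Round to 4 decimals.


Step 1: Compute log-barrier.
ln values: [0.2151, 0.3436, 1.3661, -1.8971, 1.8358, 0.6206]
phi = -(0.2151 + 0.3436 + 1.3661 - 1.8971 + 1.8358 + 0.6206) = -2.484
Step 2: Compute augmented objective.
t*f(x) = 9.32*-6.54 = -60.9528
Total = -60.9528 - 2.484 = -63.4368


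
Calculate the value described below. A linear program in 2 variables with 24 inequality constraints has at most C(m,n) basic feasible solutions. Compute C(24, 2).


Each vertex corresponds to some choice of n active constraints out of m, so the number of vertices is at most C(m, n) = m! / (n!(m-n)!).
m = 24, n = 2
Numerator: 24 * 23
Denominator: 2! = 2
C(24, 2) = 276


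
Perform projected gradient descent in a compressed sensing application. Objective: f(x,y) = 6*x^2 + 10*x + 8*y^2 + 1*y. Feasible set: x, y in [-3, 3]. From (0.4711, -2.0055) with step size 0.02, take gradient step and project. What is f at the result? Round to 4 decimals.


Step 1: Compute gradient at (0.4711, -2.0055).
grad_x = 2*6*0.4711 + 10 = 15.6532
grad_y = 2*8*-2.0055 + 1 = -31.088
Step 2: Gradient step.
x_raw = 0.4711 - 0.02*15.6532 = 0.158
y_raw = -2.0055 - 0.02*-31.088 = -1.3837
Step 3: Project onto [-3, 3].
x_proj = clip(0.158) = 0.158
y_proj = clip(-1.3837) = -1.3837
Step 4: Evaluate f.
f(0.158, -1.3837) = 15.6644


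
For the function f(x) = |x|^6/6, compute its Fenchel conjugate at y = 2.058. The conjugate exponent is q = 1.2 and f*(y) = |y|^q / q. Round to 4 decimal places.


The conjugate exponent q satisfies 1/p + 1/q = 1.
p = 6, so q = 6/(6 - 1) = 1.2
|y|^q = 2.058^1.2 = 2.3776
f*(2.058) = 2.3776 / 1.2 = 1.9813


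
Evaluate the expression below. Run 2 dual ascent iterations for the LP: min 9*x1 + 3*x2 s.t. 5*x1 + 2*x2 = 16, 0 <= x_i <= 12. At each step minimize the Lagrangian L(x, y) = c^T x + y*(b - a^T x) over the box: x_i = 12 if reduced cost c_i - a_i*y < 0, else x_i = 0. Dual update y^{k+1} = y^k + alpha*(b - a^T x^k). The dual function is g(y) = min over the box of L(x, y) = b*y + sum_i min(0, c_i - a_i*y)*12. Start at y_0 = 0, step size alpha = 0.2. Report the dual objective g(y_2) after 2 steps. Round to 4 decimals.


Dual ascent for LP: min 9*x1 + 3*x2, 5*x1 + 2*x2 = 16, 0 <= x_i <= 12
Step 1: y^k = 0.0, reduced costs: (9.0, 3.0)
  x^k = (0.0, 0.0), subgradient = b - a^T x = 16.0
  y^{k+1} = 0.0 + 0.2*16.0 = 3.2
Step 2: y^k = 3.2, reduced costs: (-7.0, -3.4)
  x^k = (12.0, 12.0), subgradient = b - a^T x = -68.0
  y^{k+1} = 3.2 + 0.2*-68.0 = -10.4
Dual objective at y_2 = -10.4: reduced costs (61.0, 23.8), box minimizer x = (0.0, 0.0)
g(y_2) = b*y + (c1 - a1*y)*x1 + (c2 - a2*y)*x2 = 16*(-10.4) + 61.0*0.0 + 23.8*0.0 = -166.4 + 0.0 + 0.0 = -166.4


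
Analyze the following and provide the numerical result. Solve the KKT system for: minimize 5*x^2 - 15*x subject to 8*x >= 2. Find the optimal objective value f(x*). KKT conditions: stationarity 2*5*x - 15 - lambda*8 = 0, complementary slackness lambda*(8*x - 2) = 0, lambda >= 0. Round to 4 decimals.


Step 1: Try lambda = 0 (constraint inactive).
Stationarity: 2*5*x - 15 = 0
x* = 15/(2*5) = 1.5
Check constraint: 8*1.5 = 12.0 >= 2 -- satisfied.
Step 2: Compute optimal value.
f(x*) = 5*1.5^2 - 15*1.5 = -11.25


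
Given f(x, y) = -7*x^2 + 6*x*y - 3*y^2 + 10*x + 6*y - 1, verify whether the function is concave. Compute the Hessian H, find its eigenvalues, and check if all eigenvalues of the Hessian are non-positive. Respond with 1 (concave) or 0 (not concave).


The Hessian of f(x,y) = -7*x^2 + 6*x*y - 3*y^2 + 10*x + 6*y - 1 is:
H = [[-14, 6], [6, -6]]
Trace = -14 - 6 = -20
Determinant = -14*-6 - (6)^2 = 48
Discriminant = (-20)^2 - 4*48 = 208.0
Eigenvalues: lambda_1 = -17.2111, lambda_2 = -2.7889
The function is concave.

1


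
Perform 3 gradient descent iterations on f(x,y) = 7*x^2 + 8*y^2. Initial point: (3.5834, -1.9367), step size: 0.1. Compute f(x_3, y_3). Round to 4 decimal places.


Gradient descent on f(x,y) = 7*x^2 + 8*y^2.
Starting point: (3.5834, -1.9367), alpha = 0.1
Step 1: grad_x = 2*7*3.5834 = 50.1676, grad_y = 2*8*-1.9367 = -30.9872
  x_1 = 3.5834 - 0.1*50.1676 = -1.4334
  y_1 = -1.9367 - 0.1*-30.9872 = 1.162
Step 2: grad_x = 2*7*-1.4334 = -20.067, grad_y = 2*8*1.162 = 18.5923
  x_2 = -1.4334 - 0.1*-20.067 = 0.5733
  y_2 = 1.162 - 0.1*18.5923 = -0.6972
Step 3: grad_x = 2*7*0.5733 = 8.0268, grad_y = 2*8*-0.6972 = -11.1554
  x_3 = 0.5733 - 0.1*8.0268 = -0.2293
  y_3 = -0.6972 - 0.1*-11.1554 = 0.4183
f(-0.2293, 0.4183) = 7*(-0.2293)^2 + 8*0.4183^2 = 1.7682


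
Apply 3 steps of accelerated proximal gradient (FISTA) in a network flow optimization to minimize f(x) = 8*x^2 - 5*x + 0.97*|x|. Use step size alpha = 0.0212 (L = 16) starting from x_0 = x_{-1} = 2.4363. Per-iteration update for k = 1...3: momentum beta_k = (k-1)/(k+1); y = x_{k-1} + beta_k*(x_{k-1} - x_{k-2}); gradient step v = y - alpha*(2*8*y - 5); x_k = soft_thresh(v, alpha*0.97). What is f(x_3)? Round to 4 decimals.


FISTA on f(x) = 8*x^2 - 5*x + 0.97*|x|
L = 16, alpha = 0.0212
Iteration 1: beta = 0.0, y = 2.4363 + 0.0*(2.4363 - 2.4363) = 2.4363
  grad(y) = 33.9808, v = y - alpha*grad = 1.7159
  prox(v) = soft_thresh(1.7159, 0.0206) = 1.6953
Iteration 2: beta = 0.3333, y = 1.6953 + 0.3333*(1.6953 - 2.4363) = 1.4484
  grad(y) = 18.1737, v = y - alpha*grad = 1.0631
  prox(v) = soft_thresh(1.0631, 0.0206) = 1.0425
Iteration 3: beta = 0.5, y = 1.0425 + 0.5*(1.0425 - 1.6953) = 0.7161
  grad(y) = 6.4575, v = y - alpha*grad = 0.5792
  prox(v) = soft_thresh(0.5792, 0.0206) = 0.5586
f(x_3) = 8*0.5586^2 - 5*0.5586 + 0.97*|0.5586| = 0.2453


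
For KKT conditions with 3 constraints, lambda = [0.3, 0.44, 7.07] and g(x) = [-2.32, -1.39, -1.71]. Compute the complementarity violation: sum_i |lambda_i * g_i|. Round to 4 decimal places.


KKT complementary slackness check:
lambda_1 * g_1 = 0.3 * -2.32 = -0.696
lambda_2 * g_2 = 0.44 * -1.39 = -0.6116
lambda_3 * g_3 = 7.07 * -1.71 = -12.0897
Total violation = 0.696 + 0.6116 + 12.0897 = 13.3973


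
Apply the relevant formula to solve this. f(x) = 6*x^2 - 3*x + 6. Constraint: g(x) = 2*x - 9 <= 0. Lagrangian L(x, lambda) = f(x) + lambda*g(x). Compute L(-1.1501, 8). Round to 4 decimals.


Step 1: Evaluate f(x).
f(-1.1501) = 6*(-1.1501)^2 - 3*(-1.1501) + 6 = 17.3867
Step 2: Evaluate g(x).
g(-1.1501) = 2*-1.1501 - 9 = -11.3002
Step 3: Compute Lagrangian.
L = 17.3867 + 8*-11.3002 = -73.0149


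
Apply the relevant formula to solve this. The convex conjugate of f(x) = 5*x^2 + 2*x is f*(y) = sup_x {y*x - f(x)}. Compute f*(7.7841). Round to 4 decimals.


f*(y) = sup_x {y*x - a*x^2 - b*x} = sup_x {(y-b)*x - a*x^2}
FOC: (y - b) - 2a*x = 0 => x* = (y - b)/(2a)
x* = (7.7841 - 2)/(2*5) = 0.5784
f*(7.7841) = (y-b)^2/(4a) = (7.7841 - 2)^2/(4*5)
= 33.4558/20 = 1.6728


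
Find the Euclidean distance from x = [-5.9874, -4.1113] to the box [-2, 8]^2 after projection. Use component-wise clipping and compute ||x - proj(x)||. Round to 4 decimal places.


Project each component onto [-2, 8].
clip(-5.9874) = -2.0, clip(-4.1113) = -2.0
Projection = [-2.0, -2.0]
Squared diffs: [15.8994, 4.4576]
Distance = sqrt(20.357) = 4.5119


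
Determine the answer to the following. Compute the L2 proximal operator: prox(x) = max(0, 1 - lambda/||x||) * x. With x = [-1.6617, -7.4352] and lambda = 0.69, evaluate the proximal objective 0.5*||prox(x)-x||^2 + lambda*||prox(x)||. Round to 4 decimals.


Step 1: Compute ||x||.
||x|| = 7.6186
Step 2: Compute scaling factor.
scale = max(0, 1 - 0.69/7.6186) = 0.9094
Step 3: prox(x) = [-1.5112, -6.7618]
||prox(x)|| = 6.9286
Step 4: Proximal objective.
0.5*||prox-x||^2 = 0.2381
lambda*||prox|| = 4.7807
Total = 5.0188


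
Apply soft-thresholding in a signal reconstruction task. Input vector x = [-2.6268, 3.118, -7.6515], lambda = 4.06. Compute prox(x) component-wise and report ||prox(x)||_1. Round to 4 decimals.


Soft-thresholding with lambda = 4.06:
prox(-2.6268) = sign(-2.6268)*max(|-2.6268| - 4.06, 0) = 0.0
prox(3.118) = sign(3.118)*max(|3.118| - 4.06, 0) = 0.0
prox(-7.6515) = sign(-7.6515)*max(|-7.6515| - 4.06, 0) = -3.5915
prox(x) = [0.0, 0.0, -3.5915]
||prox(x)||_1 = 0.0 + 0.0 + 3.5915 = 3.5915


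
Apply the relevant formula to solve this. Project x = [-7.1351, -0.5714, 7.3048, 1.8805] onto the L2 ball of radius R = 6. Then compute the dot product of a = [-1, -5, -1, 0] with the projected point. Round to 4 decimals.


Step 1: Compute ||x|| (intermediates to 6 decimals).
||x|| = sqrt((-7.1351)^2 + (-0.5714)^2 + 7.3048^2 + 1.8805^2) = 10.398679
Step 2: Project.
Since ||x|| > R, scale = R/||x|| = 6/10.398679 = 0.576996, proj(x) = scale * x
proj(x) = [-4.116924, -0.329696, 4.21484, 1.085041]
Step 3: Dot product.
a^T * proj(x) = -1*(-4.116924) - 5*(-0.329696) - 1*4.21484 + 0*1.085041 = 1.5506


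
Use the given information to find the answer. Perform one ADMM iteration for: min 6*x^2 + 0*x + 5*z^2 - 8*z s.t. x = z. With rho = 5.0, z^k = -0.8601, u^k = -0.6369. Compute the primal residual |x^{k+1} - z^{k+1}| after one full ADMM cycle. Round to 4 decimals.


ADMM iteration with rho = 5.0, z^k = -0.8601, u^k = -0.6369
Step 1: x-update.
Minimize 6*x^2 + 0*x + (5.0/2)*(x + 0.8601 - 0.6369)^2
FOC: (2*6 + 5.0)*x = 0 + 5.0*(-0.8601 + 0.6369)
x^{k+1} = -0.0656
Step 2: z-update.
Minimize 5*z^2 - 8*z + (5.0/2)*(-0.0656 - z - 0.6369)^2
FOC: (2*5 + 5.0)*z = 8 + 5.0*(-0.0656 - 0.6369)
z^{k+1} = 0.2992
Step 3: u-update.
u^{k+1} = -0.6369 - 0.0656 - 0.2992 = -1.0017
Step 4: Primal residual = |-0.0656 - 0.2992| = 0.3648


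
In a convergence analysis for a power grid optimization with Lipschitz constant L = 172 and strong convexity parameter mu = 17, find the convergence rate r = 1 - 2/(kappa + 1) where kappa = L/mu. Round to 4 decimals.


Step 1: Compute the condition number.
kappa = L/mu = 172/17 = 10.1176
Step 2: Compute the convergence rate.
r = 1 - 2/(kappa + 1) = 1 - 2*mu/(L + mu) = (L - mu)/(L + mu) = 155/189 = 0.8201


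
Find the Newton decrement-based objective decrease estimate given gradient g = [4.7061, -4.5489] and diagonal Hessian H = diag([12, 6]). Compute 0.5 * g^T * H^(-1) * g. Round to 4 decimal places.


Step 1: H is diagonal, so H^(-1) * g = [0.3922, -0.7582].
Step 2: g^T H^(-1) g = sum_i g_i^2 / H_ii
  = (4.7061)^2/12 + (-4.5489)^2/6
  = 1.8456 + 3.4487 = 5.2944
Step 3: Objective decrease = 0.5 * g^T H^(-1) g = 2.6472


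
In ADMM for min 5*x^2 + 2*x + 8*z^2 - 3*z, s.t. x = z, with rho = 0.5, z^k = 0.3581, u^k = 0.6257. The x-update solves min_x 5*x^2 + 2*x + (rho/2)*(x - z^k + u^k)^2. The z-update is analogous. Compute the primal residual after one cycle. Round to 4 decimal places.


ADMM iteration with rho = 0.5, z^k = 0.3581, u^k = 0.6257
Step 1: x-update.
Minimize 5*x^2 + 2*x + (0.5/2)*(x - 0.3581 + 0.6257)^2
FOC: (2*5 + 0.5)*x = -2 + 0.5*(0.3581 - 0.6257)
x^{k+1} = -0.2032
Step 2: z-update.
Minimize 8*z^2 - 3*z + (0.5/2)*(-0.2032 - z + 0.6257)^2
FOC: (2*8 + 0.5)*z = 3 + 0.5*(-0.2032 + 0.6257)
z^{k+1} = 0.1946
Step 3: u-update.
u^{k+1} = 0.6257 - 0.2032 - 0.1946 = 0.2279
Step 4: Primal residual = |-0.2032 - 0.1946| = 0.3978


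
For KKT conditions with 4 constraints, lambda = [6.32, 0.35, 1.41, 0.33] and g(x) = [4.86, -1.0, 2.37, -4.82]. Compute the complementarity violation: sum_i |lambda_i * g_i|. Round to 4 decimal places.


KKT complementary slackness check:
lambda_1 * g_1 = 6.32 * 4.86 = 30.7152
lambda_2 * g_2 = 0.35 * -1.0 = -0.35
lambda_3 * g_3 = 1.41 * 2.37 = 3.3417
lambda_4 * g_4 = 0.33 * -4.82 = -1.5906
Total violation = 30.7152 + 0.35 + 3.3417 + 1.5906 = 35.9975


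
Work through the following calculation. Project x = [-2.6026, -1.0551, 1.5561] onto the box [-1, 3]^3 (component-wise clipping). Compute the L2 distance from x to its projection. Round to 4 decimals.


Project each component onto [-1, 3].
clip(-2.6026) = -1.0, clip(-1.0551) = -1.0, clip(1.5561) = 1.5561
Projection = [-1.0, -1.0, 1.5561]
Squared diffs: [2.5683, 0.003, 0.0]
Distance = sqrt(2.5713) = 1.6035


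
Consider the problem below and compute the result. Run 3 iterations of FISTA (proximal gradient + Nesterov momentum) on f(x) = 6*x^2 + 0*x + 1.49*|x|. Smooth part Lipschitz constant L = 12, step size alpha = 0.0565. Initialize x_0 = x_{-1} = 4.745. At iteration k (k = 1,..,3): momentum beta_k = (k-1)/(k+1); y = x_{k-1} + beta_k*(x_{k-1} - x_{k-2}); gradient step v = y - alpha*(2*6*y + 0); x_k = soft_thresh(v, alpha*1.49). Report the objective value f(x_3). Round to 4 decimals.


FISTA on f(x) = 6*x^2 + 0*x + 1.49*|x|
L = 12, alpha = 0.0565
Iteration 1: beta = 0.0, y = 4.745 + 0.0*(4.745 - 4.745) = 4.745
  grad(y) = 56.94, v = y - alpha*grad = 1.5279
  prox(v) = soft_thresh(1.5279, 0.0842) = 1.4437
Iteration 2: beta = 0.3333, y = 1.4437 + 0.3333*(1.4437 - 4.745) = 0.3433
  grad(y) = 4.1193, v = y - alpha*grad = 0.1105
  prox(v) = soft_thresh(0.1105, 0.0842) = 0.0263
Iteration 3: beta = 0.5, y = 0.0263 + 0.5*(0.0263 - 1.4437) = -0.6823
  grad(y) = -8.1879, v = y - alpha*grad = -0.2197
  prox(v) = soft_thresh(-0.2197, 0.0842) = -0.1355
f(x_3) = 6*(-0.1355)^2 + 0*(-0.1355) + 1.49*|-0.1355| = 0.3121


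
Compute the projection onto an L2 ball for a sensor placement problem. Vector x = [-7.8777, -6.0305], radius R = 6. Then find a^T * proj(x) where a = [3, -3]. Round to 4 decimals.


Step 1: Compute ||x|| (intermediates to 6 decimals).
||x|| = sqrt((-7.8777)^2 + (-6.0305)^2) = 9.920942
Step 2: Project.
Since ||x|| > R, scale = R/||x|| = 6/9.920942 = 0.604781, proj(x) = scale * x
proj(x) = [-4.764283, -3.647132]
Step 3: Dot product.
a^T * proj(x) = 3*(-4.764283) - 3*(-3.647132) = -3.3515


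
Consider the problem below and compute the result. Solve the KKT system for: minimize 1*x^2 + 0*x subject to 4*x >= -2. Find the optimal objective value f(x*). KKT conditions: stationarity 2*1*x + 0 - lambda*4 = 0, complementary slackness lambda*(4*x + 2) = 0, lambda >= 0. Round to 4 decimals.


Step 1: Try lambda = 0 (constraint inactive).
Stationarity: 2*1*x + 0 = 0
x* = 0/(2*1) = 0.0
Check constraint: 4*0.0 = 0.0 >= -2 -- satisfied.
Step 2: Compute optimal value.
f(x*) = 1*0.0^2 + 0*0.0 = 0.0


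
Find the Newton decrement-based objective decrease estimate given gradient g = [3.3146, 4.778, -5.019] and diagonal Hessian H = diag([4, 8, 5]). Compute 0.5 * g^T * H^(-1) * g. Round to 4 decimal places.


Step 1: H is diagonal, so H^(-1) * g = [0.8287, 0.5973, -1.0038].
Step 2: g^T H^(-1) g = sum_i g_i^2 / H_ii
  = (3.3146)^2/4 + (4.778)^2/8 + (-5.019)^2/5
  = 2.7466 + 2.8537 + 5.0381 = 10.6384
Step 3: Objective decrease = 0.5 * g^T H^(-1) g = 5.3192


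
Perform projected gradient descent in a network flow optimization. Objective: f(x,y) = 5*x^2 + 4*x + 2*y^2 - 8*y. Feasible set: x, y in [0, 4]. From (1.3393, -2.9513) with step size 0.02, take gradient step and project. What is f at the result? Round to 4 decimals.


Step 1: Compute gradient at (1.3393, -2.9513).
grad_x = 2*5*1.3393 + 4 = 17.393
grad_y = 2*2*-2.9513 - 8 = -19.8052
Step 2: Gradient step.
x_raw = 1.3393 - 0.02*17.393 = 0.9914
y_raw = -2.9513 - 0.02*-19.8052 = -2.5552
Step 3: Project onto [0, 4].
x_proj = clip(0.9914) = 0.9914
y_proj = clip(-2.5552) = 0.0
Step 4: Evaluate f.
f(0.9914, 0.0) = 8.8805


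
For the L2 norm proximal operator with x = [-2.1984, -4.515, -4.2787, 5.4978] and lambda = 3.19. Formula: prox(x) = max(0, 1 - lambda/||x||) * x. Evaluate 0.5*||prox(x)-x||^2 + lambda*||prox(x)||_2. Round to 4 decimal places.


Step 1: Compute ||x||.
||x|| = 8.5879
Step 2: Compute scaling factor.
scale = max(0, 1 - 3.19/8.5879) = 0.6285
Step 3: prox(x) = [-1.3818, -2.8379, -2.6894, 3.4556]
||prox(x)|| = 5.3979
Step 4: Proximal objective.
0.5*||prox-x||^2 = 5.0881
lambda*||prox|| = 17.2193
Total = 22.3072


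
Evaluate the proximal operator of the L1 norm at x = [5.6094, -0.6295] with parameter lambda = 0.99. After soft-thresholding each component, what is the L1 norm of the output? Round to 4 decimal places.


Soft-thresholding with lambda = 0.99:
prox(5.6094) = sign(5.6094)*max(|5.6094| - 0.99, 0) = 4.6194
prox(-0.6295) = sign(-0.6295)*max(|-0.6295| - 0.99, 0) = 0.0
prox(x) = [4.6194, 0.0]
||prox(x)||_1 = 4.6194 + 0.0 = 4.6194


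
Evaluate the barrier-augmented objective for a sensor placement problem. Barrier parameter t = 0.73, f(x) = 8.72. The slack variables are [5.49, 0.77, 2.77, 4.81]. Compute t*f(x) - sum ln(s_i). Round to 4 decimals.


Step 1: Compute log-barrier.
ln values: [1.7029, -0.2614, 1.0188, 1.5707]
phi = -(1.7029 - 0.2614 + 1.0188 + 1.5707) = -4.0311
Step 2: Compute augmented objective.
t*f(x) = 0.73*8.72 = 6.3656
Total = 6.3656 - 4.0311 = 2.3345


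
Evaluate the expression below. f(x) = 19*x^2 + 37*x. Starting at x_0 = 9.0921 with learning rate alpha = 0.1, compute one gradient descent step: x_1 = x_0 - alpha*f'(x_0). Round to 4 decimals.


We compute the gradient at x_0 and apply the update.
f'(x) = 38*x + 37
f'(9.0921) = 38*9.0921 + 37 = 382.4998
x_1 = 9.0921 - 0.1*382.4998 = -29.1579


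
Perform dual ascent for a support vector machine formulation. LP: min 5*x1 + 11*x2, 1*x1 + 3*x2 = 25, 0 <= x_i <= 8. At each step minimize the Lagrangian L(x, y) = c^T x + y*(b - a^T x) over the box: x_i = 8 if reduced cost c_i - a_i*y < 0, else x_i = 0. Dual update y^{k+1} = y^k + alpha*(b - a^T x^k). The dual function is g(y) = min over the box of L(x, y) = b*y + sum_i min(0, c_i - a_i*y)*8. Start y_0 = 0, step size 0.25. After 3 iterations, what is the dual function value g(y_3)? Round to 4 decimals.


Dual ascent for LP: min 5*x1 + 11*x2, 1*x1 + 3*x2 = 25, 0 <= x_i <= 8
Step 1: y^k = 0.0, reduced costs: (5.0, 11.0)
  x^k = (0.0, 0.0), subgradient = b - a^T x = 25.0
  y^{k+1} = 0.0 + 0.25*25.0 = 6.25
Step 2: y^k = 6.25, reduced costs: (-1.25, -7.75)
  x^k = (8.0, 8.0), subgradient = b - a^T x = -7.0
  y^{k+1} = 6.25 + 0.25*-7.0 = 4.5
Step 3: y^k = 4.5, reduced costs: (0.5, -2.5)
  x^k = (0.0, 8.0), subgradient = b - a^T x = 1.0
  y^{k+1} = 4.5 + 0.25*1.0 = 4.75
Dual objective at y_3 = 4.75: reduced costs (0.25, -3.25), box minimizer x = (0.0, 8.0)
g(y_3) = b*y + (c1 - a1*y)*x1 + (c2 - a2*y)*x2 = 25*4.75 + 0.25*0.0 + (-3.25)*8.0 = 118.75 + 0.0 - 26.0 = 92.75


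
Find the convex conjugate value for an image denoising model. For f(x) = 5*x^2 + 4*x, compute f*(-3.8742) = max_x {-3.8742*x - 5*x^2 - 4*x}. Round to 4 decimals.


f*(y) = sup_x {y*x - a*x^2 - b*x} = sup_x {(y-b)*x - a*x^2}
FOC: (y - b) - 2a*x = 0 => x* = (y - b)/(2a)
x* = (-3.8742 - 4)/(2*5) = -0.7874
f*(-3.8742) = (y-b)^2/(4a) = (-3.8742 - 4)^2/(4*5)
= 62.003/20 = 3.1002


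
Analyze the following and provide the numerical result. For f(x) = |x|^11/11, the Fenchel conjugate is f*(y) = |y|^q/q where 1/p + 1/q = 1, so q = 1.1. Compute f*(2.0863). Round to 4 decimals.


The conjugate exponent q satisfies 1/p + 1/q = 1.
p = 11, so q = 11/(11 - 1) = 1.1
|y|^q = 2.0863^1.1 = 2.2455
f*(2.0863) = 2.2455 / 1.1 = 2.0414


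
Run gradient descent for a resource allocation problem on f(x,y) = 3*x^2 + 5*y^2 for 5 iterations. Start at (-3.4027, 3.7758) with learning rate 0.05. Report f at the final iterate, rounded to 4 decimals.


Gradient descent on f(x,y) = 3*x^2 + 5*y^2.
Starting point: (-3.4027, 3.7758), alpha = 0.05
Step 1: grad_x = 2*3*-3.4027 = -20.4162, grad_y = 2*5*3.7758 = 37.758
  x_1 = -3.4027 - 0.05*-20.4162 = -2.3819
  y_1 = 3.7758 - 0.05*37.758 = 1.8879
Step 2: grad_x = 2*3*-2.3819 = -14.2913, grad_y = 2*5*1.8879 = 18.879
  x_2 = -2.3819 - 0.05*-14.2913 = -1.6673
  y_2 = 1.8879 - 0.05*18.879 = 0.944
Step 3: grad_x = 2*3*-1.6673 = -10.0039, grad_y = 2*5*0.944 = 9.4395
  x_3 = -1.6673 - 0.05*-10.0039 = -1.1671
  y_3 = 0.944 - 0.05*9.4395 = 0.472
Step 4: grad_x = 2*3*-1.1671 = -7.0028, grad_y = 2*5*0.472 = 4.7198
  x_4 = -1.1671 - 0.05*-7.0028 = -0.817
  y_4 = 0.472 - 0.05*4.7198 = 0.236
Step 5: grad_x = 2*3*-0.817 = -4.9019, grad_y = 2*5*0.236 = 2.3599
  x_5 = -0.817 - 0.05*-4.9019 = -0.5719
  y_5 = 0.236 - 0.05*2.3599 = 0.118
f(-0.5719, 0.118) = 3*(-0.5719)^2 + 5*0.118^2 = 1.0508


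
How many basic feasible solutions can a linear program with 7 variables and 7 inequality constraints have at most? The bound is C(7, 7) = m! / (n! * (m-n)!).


Each vertex corresponds to some choice of n active constraints out of m, so the number of vertices is at most C(m, n) = m! / (n!(m-n)!).
m = 7, n = 7
Numerator: 7 * 6 * 5 * 4 * 3 * 2 * 1
Denominator: 7! = 5040
C(7, 7) = 1


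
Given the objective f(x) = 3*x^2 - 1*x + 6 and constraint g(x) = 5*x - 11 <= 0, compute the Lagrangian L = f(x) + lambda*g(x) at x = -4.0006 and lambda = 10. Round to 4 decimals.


Step 1: Evaluate f(x).
f(-4.0006) = 3*(-4.0006)^2 - 1*(-4.0006) + 6 = 58.015
Step 2: Evaluate g(x).
g(-4.0006) = 5*-4.0006 - 11 = -31.003
Step 3: Compute Lagrangian.
L = 58.015 + 10*-31.003 = -252.015


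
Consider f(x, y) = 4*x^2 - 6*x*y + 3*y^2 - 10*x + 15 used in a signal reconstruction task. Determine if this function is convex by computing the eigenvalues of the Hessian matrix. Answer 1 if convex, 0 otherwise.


The Hessian of f(x,y) = 4*x^2 - 6*x*y + 3*y^2 - 10*x + 15 is:
H = [[8, -6], [-6, 6]]
Trace = 8 + 6 = 14
Determinant = 8*6 - (-6)^2 = 12
Discriminant = (14)^2 - 4*12 = 148.0
Eigenvalues: lambda_1 = 0.9172, lambda_2 = 13.0828
The function is convex.

1


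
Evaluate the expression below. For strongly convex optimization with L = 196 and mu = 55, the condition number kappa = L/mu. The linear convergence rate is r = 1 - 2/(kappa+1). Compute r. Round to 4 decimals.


Step 1: Compute the condition number.
kappa = L/mu = 196/55 = 3.5636
Step 2: Compute the convergence rate.
r = 1 - 2/(kappa + 1) = 1 - 2*mu/(L + mu) = (L - mu)/(L + mu) = 141/251 = 0.5618


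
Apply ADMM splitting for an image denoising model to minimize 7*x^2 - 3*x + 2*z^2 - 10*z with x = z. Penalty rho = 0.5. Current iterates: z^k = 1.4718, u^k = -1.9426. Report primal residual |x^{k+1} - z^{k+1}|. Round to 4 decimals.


ADMM iteration with rho = 0.5, z^k = 1.4718, u^k = -1.9426
Step 1: x-update.
Minimize 7*x^2 - 3*x + (0.5/2)*(x - 1.4718 - 1.9426)^2
FOC: (2*7 + 0.5)*x = 3 + 0.5*(1.4718 + 1.9426)
x^{k+1} = 0.3246
Step 2: z-update.
Minimize 2*z^2 - 10*z + (0.5/2)*(0.3246 - z - 1.9426)^2
FOC: (2*2 + 0.5)*z = 10 + 0.5*(0.3246 - 1.9426)
z^{k+1} = 2.0424
Step 3: u-update.
u^{k+1} = -1.9426 + 0.3246 - 2.0424 = -3.6604
Step 4: Primal residual = |0.3246 - 2.0424| = 1.7178


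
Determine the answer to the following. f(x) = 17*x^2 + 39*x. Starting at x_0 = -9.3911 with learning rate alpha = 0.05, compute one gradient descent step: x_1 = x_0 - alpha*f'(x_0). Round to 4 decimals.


We compute the gradient at x_0 and apply the update.
f'(x) = 34*x + 39
f'(-9.3911) = 34*-9.3911 + 39 = -280.2974
x_1 = -9.3911 - 0.05*-280.2974 = 4.6238


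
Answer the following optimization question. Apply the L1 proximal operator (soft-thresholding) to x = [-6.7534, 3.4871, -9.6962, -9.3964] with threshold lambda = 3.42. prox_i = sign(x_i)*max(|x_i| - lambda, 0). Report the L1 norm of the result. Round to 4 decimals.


Soft-thresholding with lambda = 3.42:
prox(-6.7534) = sign(-6.7534)*max(|-6.7534| - 3.42, 0) = -3.3334
prox(3.4871) = sign(3.4871)*max(|3.4871| - 3.42, 0) = 0.0671
prox(-9.6962) = sign(-9.6962)*max(|-9.6962| - 3.42, 0) = -6.2762
prox(-9.3964) = sign(-9.3964)*max(|-9.3964| - 3.42, 0) = -5.9764
prox(x) = [-3.3334, 0.0671, -6.2762, -5.9764]
||prox(x)||_1 = 3.3334 + 0.0671 + 6.2762 + 5.9764 = 15.6531


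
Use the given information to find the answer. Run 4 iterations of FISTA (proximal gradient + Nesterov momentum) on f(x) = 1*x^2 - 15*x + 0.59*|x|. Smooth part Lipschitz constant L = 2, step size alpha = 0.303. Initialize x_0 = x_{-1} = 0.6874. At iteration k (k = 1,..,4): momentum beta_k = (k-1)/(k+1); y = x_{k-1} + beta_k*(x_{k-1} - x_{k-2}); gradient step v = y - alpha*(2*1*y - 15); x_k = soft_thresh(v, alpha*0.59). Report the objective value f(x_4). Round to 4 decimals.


FISTA on f(x) = 1*x^2 - 15*x + 0.59*|x|
L = 2, alpha = 0.303
Iteration 1: beta = 0.0, y = 0.6874 + 0.0*(0.6874 - 0.6874) = 0.6874
  grad(y) = -13.6252, v = y - alpha*grad = 4.8158
  prox(v) = soft_thresh(4.8158, 0.1788) = 4.6371
Iteration 2: beta = 0.3333, y = 4.6371 + 0.3333*(4.6371 - 0.6874) = 5.9536
  grad(y) = -3.0928, v = y - alpha*grad = 6.8907
  prox(v) = soft_thresh(6.8907, 0.1788) = 6.712
Iteration 3: beta = 0.5, y = 6.712 + 0.5*(6.712 - 4.6371) = 7.7494
  grad(y) = 0.4988, v = y - alpha*grad = 7.5983
  prox(v) = soft_thresh(7.5983, 0.1788) = 7.4195
Iteration 4: beta = 0.6, y = 7.4195 + 0.6*(7.4195 - 6.712) = 7.844
  grad(y) = 0.688, v = y - alpha*grad = 7.6355
  prox(v) = soft_thresh(7.6355, 0.1788) = 7.4568
f(x_4) = 1*7.4568^2 - 15*7.4568 + 0.59*|7.4568| = -51.8486


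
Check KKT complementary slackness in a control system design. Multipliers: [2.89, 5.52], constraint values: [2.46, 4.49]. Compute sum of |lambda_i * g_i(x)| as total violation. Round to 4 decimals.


KKT complementary slackness check:
lambda_1 * g_1 = 2.89 * 2.46 = 7.1094
lambda_2 * g_2 = 5.52 * 4.49 = 24.7848
Total violation = 7.1094 + 24.7848 = 31.8942


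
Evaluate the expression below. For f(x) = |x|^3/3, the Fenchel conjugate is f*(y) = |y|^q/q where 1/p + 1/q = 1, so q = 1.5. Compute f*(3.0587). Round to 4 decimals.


The conjugate exponent q satisfies 1/p + 1/q = 1.
p = 3, so q = 3/(3 - 1) = 1.5
|y|^q = 3.0587^1.5 = 5.3494
f*(3.0587) = 5.3494 / 1.5 = 3.5663


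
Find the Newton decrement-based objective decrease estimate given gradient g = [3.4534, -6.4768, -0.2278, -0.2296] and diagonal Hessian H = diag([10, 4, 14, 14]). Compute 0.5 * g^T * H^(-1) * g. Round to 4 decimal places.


Step 1: H is diagonal, so H^(-1) * g = [0.3453, -1.6192, -0.0163, -0.0164].
Step 2: g^T H^(-1) g = sum_i g_i^2 / H_ii
  = (3.4534)^2/10 + (-6.4768)^2/4 + (-0.2278)^2/14 + (-0.2296)^2/14
  = 1.1926 + 10.4872 + 0.0037 + 0.0038 = 11.6873
Step 3: Objective decrease = 0.5 * g^T H^(-1) g = 5.8437


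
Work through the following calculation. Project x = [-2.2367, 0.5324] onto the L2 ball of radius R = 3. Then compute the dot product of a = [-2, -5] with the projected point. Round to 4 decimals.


Step 1: Compute ||x|| (intermediates to 6 decimals).
||x|| = sqrt((-2.2367)^2 + 0.5324^2) = 2.29919
Step 2: Project.
Since ||x|| <= R, proj = x (no scaling needed).
proj(x) = [-2.2367, 0.5324]
Step 3: Dot product.
a^T * proj(x) = -2*(-2.2367) - 5*0.5324 = 1.8114


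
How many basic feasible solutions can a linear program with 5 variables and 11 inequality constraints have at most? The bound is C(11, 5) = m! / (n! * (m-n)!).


Each vertex corresponds to some choice of n active constraints out of m, so the number of vertices is at most C(m, n) = m! / (n!(m-n)!).
m = 11, n = 5
Numerator: 11 * 10 * 9 * 8 * 7
Denominator: 5! = 120
C(11, 5) = 462


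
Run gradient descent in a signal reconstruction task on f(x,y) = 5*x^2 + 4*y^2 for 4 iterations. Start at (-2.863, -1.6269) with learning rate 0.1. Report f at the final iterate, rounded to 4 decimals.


Gradient descent on f(x,y) = 5*x^2 + 4*y^2.
Starting point: (-2.863, -1.6269), alpha = 0.1
Step 1: grad_x = 2*5*-2.863 = -28.63, grad_y = 2*4*-1.6269 = -13.0152
  x_1 = -2.863 - 0.1*-28.63 = 0.0
  y_1 = -1.6269 - 0.1*-13.0152 = -0.3254
Step 2: grad_x = 2*5*0.0 = 0.0, grad_y = 2*4*-0.3254 = -2.603
  x_2 = 0.0 - 0.1*0.0 = 0.0
  y_2 = -0.3254 - 0.1*-2.603 = -0.0651
Step 3: grad_x = 2*5*0.0 = 0.0, grad_y = 2*4*-0.0651 = -0.5206
  x_3 = 0.0 - 0.1*0.0 = 0.0
  y_3 = -0.0651 - 0.1*-0.5206 = -0.013
Step 4: grad_x = 2*5*0.0 = 0.0, grad_y = 2*4*-0.013 = -0.1041
  x_4 = 0.0 - 0.1*0.0 = 0.0
  y_4 = -0.013 - 0.1*-0.1041 = -0.0026
f(0.0, -0.0026) = 5*0.0^2 + 4*(-0.0026)^2 = 0.0
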